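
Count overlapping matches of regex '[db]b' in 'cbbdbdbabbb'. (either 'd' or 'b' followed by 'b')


Pattern: [db]b means either 'd' or 'b' followed by 'b'.
Scanning 'cbbdbdbabbb' position-by-position:
  Pos 0: window 'cb' -> no
  Pos 1: window 'bb' -> MATCH
  Pos 2: window 'bd' -> no
  Pos 3: window 'db' -> MATCH
  Pos 4: window 'bd' -> no
  Pos 5: window 'db' -> MATCH
  Pos 6: window 'ba' -> no
  Pos 7: window 'ab' -> no
  Pos 8: window 'bb' -> MATCH
  Pos 9: window 'bb' -> MATCH
  Pos 10: window 'b' -> no
Total matches: 5

5


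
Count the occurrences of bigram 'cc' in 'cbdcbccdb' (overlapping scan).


Scanning 'cbdcbccdb' for bigram 'cc':
  Position 0: 'cb' -> no
  Position 1: 'bd' -> no
  Position 2: 'dc' -> no
  Position 3: 'cb' -> no
  Position 4: 'bc' -> no
  Position 5: 'cc' -> MATCH
  Position 6: 'cd' -> no
  Position 7: 'db' -> no
Total matches: 1

1


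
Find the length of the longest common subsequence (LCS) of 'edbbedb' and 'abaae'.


DP table for LCS of 'edbbedb' and 'abaae':
       a  b  a  a  e
    0  0  0  0  0  0
  e 0  0  0  0  0  1
  d 0  0  0  0  0  1
  b 0  0  1  1  1  1
  b 0  0  1  1  1  1
  e 0  0  1  1  1  2
  d 0  0  1  1  1  2
  b 0  0  1  1  1  2
LCS: 'be'
LCS length = 2

2


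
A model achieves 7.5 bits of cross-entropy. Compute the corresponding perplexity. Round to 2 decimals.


Perplexity formula: PP = 2^H
H = 7.5
PP = 2^7.5
Decompose: 2^7.5 = 2^7 * 2^0.5 = 2^7 * sqrt(2)
2^7 = 128, sqrt(2) ~ 1.4142136
PP ~ 128 * 1.4142136 = 181.0193408
Rounded to 2 decimals: 181.02

181.02


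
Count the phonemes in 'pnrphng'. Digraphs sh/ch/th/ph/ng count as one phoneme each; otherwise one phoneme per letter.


Parsing 'pnrphng' greedily, digraphs first:
  'p' -> consonant phoneme (phonemes so far: 1)
  'n' -> consonant phoneme (phonemes so far: 2)
  'r' -> consonant phoneme (phonemes so far: 3)
  'ph' -> digraph (1 consonant phoneme) (phonemes so far: 4)
  'ng' -> digraph (1 consonant phoneme) (phonemes so far: 5)
Total phonemes: 5

5


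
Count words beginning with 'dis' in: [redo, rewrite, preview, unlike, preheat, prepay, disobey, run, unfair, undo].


Checking each word for prefix 'dis':
  'redo' -> no (count: 0)
  'rewrite' -> no (count: 0)
  'preview' -> no (count: 0)
  'unlike' -> no (count: 0)
  'preheat' -> no (count: 0)
  'prepay' -> no (count: 0)
  'disobey' -> YES, starts with 'dis' (count: 1)
  'run' -> no (count: 1)
  'unfair' -> no (count: 1)
  'undo' -> no (count: 1)
Total with prefix 'dis': 1

1


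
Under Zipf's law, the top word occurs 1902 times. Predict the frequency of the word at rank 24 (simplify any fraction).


Zipf's law: freq(rank) = f1 / rank
f1 = 1902, rank = 24
freq = 1902 / 24
GCD(1902, 24) = 6
Simplified: 317/4

317/4


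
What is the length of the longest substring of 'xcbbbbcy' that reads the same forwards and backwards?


Scanning 'xcbbbbcy' for palindromic substrings.
Substring at positions 1-6: 'cbbbbc'.
Check: reverse('cbbbbc') = 'cbbbbc' -> palindrome confirmed.
Neighbouring characters ('x' / 'y') break symmetry, so it cannot extend further.
No longer palindromic substring exists; longest length = 6

6


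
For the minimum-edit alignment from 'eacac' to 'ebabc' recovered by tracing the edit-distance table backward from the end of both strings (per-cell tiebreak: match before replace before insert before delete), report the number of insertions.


Edit distance = 3. Backtracking from cell (5, 5) with preference match > replace > insert > delete,
then listing the resulting alignment 'eacac' -> 'ebabc' left to right:
  Step 1: keep 'e'
  Step 2: replace a->b
  Step 3: replace c->a
  Step 4: replace a->b
  Step 5: keep 'c'
Total insertions: 0

0


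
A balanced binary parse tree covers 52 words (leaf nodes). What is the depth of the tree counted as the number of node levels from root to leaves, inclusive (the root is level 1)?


In a balanced binary tree with n leaves the deepest leaf is ceil(log2(n)) edges below the root,
so counting node levels inclusive of root and leaves gives ceil(log2(n)) + 1 levels.
log2(52) = 5.7004
ceil(5.7004) = 6
levels = 6 + 1 = 7

7


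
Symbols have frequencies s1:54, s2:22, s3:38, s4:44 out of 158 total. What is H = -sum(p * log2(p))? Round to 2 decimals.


Computing entropy H = -sum(p_i * log2(p_i)):
  s1: p = 54/158 = 0.3418, -p*log2(p) = 0.5294
  s2: p = 22/158 = 0.1392, -p*log2(p) = 0.3960
  s3: p = 38/158 = 0.2405, -p*log2(p) = 0.4944
  s4: p = 44/158 = 0.2785, -p*log2(p) = 0.5136
H = sum of terms = 1.9334
Rounded to 2 decimals: 1.93

1.93


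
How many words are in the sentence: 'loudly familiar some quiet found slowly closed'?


Counting words by splitting on spaces:
  Word 1: 'loudly'
  Word 2: 'familiar'
  Word 3: 'some'
  Word 4: 'quiet'
  Word 5: 'found'
  Word 6: 'slowly'
  Word 7: 'closed'
Total words: 7

7


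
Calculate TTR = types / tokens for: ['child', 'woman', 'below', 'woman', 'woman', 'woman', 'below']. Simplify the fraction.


Tokens: 7
Unique types: ('below', 'child', 'woman') = 3
TTR = 3/7
Already in lowest terms.

3/7


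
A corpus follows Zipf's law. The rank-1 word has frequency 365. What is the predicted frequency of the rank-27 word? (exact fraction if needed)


Zipf's law: freq(rank) = f1 / rank
f1 = 365, rank = 27
freq = 365 / 27
GCD(365, 27) = 1
Simplified: 365/27

365/27


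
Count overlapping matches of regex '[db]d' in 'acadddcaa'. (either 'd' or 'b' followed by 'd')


Pattern: [db]d means either 'd' or 'b' followed by 'd'.
Scanning 'acadddcaa' position-by-position:
  Pos 0: window 'ac' -> no
  Pos 1: window 'ca' -> no
  Pos 2: window 'ad' -> no
  Pos 3: window 'dd' -> MATCH
  Pos 4: window 'dd' -> MATCH
  Pos 5: window 'dc' -> no
  Pos 6: window 'ca' -> no
  Pos 7: window 'aa' -> no
  Pos 8: window 'a' -> no
Total matches: 2

2


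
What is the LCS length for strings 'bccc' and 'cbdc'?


DP table for LCS of 'bccc' and 'cbdc':
       c  b  d  c
    0  0  0  0  0
  b 0  0  1  1  1
  c 0  1  1  1  2
  c 0  1  1  1  2
  c 0  1  1  1  2
LCS: 'bc'
LCS length = 2

2


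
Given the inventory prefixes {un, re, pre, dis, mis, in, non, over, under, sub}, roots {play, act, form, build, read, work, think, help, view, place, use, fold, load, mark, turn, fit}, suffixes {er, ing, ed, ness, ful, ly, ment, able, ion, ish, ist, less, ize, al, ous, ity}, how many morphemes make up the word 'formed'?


Segmenting 'formed' against the inventory:
  'form' -> root (morpheme 1)
  'ed' -> suffix (morpheme 2)
Total morphemes: 2

2


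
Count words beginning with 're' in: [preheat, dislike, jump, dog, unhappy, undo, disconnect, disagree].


Checking each word for prefix 're':
  'preheat' -> no (count: 0)
  'dislike' -> no (count: 0)
  'jump' -> no (count: 0)
  'dog' -> no (count: 0)
  'unhappy' -> no (count: 0)
  'undo' -> no (count: 0)
  'disconnect' -> no (count: 0)
  'disagree' -> no (count: 0)
Total with prefix 're': 0

0


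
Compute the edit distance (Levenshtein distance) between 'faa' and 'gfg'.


Building DP table for s1='faa' (len 3) and s2='gfg' (len 3):
       g  f  g
    0  1  2  3
  f 1  1  1  2
  a 2  2  2  2
  a 3  3  3  3
Edit distance = dp[3][3] = 3

3


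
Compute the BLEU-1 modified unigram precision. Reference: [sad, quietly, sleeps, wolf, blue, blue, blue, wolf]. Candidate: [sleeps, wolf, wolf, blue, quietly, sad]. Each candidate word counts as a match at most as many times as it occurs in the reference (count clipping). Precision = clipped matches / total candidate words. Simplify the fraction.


Reference word counts: {'blue': 3, 'quietly': 1, 'sad': 1, 'sleeps': 1, 'wolf': 2}
Checking each candidate word (with clipping):
  'sleeps' -> in reference (ref count 1, used 1/1) -> match (matches: 1)
  'wolf' -> in reference (ref count 2, used 1/2) -> match (matches: 2)
  'wolf' -> in reference (ref count 2, used 2/2) -> match (matches: 3)
  'blue' -> in reference (ref count 3, used 1/3) -> match (matches: 4)
  'quietly' -> in reference (ref count 1, used 1/1) -> match (matches: 5)
  'sad' -> in reference (ref count 1, used 1/1) -> match (matches: 6)
Clipped matches: 6, Candidate length: 6
Precision = 6/6 = 1

1


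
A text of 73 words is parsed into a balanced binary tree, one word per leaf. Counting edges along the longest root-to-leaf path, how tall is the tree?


In a balanced binary tree with n leaves the deepest leaf is ceil(log2(n)) edges below the root.
log2(73) = 6.1898
ceil(6.1898) = 7
height (edges) = 7

7


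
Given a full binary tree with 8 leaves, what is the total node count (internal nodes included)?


Leaf nodes (terminals): 8
Internal nodes = n - 1 = 8 - 1 = 7
Total = leaves + internal = 8 + 7 = 15

15


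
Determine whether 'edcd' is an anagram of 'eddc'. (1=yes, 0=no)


Sort characters of 'edcd': 'cdde'
Sort characters of 'eddc': 'cdde'
Sorted forms match -> they ARE anagrams
Result: 1

1


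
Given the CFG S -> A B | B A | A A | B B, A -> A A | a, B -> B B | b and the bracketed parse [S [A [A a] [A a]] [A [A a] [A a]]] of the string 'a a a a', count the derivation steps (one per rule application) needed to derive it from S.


Every bracketed nonterminal node [X ...] in the tree is produced by exactly one rule application.
Reading the tree off as a leftmost derivation:
  Step 1: S  =>  A A   (applied S -> A A)
  Step 2: A A  =>  A A A   (applied A -> A A)
  Step 3: A A A  =>  a A A   (applied A -> a)
  Step 4: a A A  =>  a a A   (applied A -> a)
  Step 5: a a A  =>  a a A A   (applied A -> A A)
  Step 6: a a A A  =>  a a a A   (applied A -> a)
  Step 7: a a a A  =>  a a a a   (applied A -> a)
Final yield: a a a a
Total rewrite steps: 7

7


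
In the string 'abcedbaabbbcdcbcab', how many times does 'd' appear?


Scanning 'abcedbaabbbcdcbcab' for 'd':
  Position 4: 'd' -> MATCH (count: 1)
  Position 12: 'd' -> MATCH (count: 2)
Total occurrences of 'd': 2

2


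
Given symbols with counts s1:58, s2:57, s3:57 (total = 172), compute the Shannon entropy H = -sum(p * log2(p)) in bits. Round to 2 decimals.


Computing entropy H = -sum(p_i * log2(p_i)):
  s1: p = 58/172 = 0.3372, -p*log2(p) = 0.5288
  s2: p = 57/172 = 0.3314, -p*log2(p) = 0.5280
  s3: p = 57/172 = 0.3314, -p*log2(p) = 0.5280
H = sum of terms = 1.5848
Rounded to 2 decimals: 1.58

1.58


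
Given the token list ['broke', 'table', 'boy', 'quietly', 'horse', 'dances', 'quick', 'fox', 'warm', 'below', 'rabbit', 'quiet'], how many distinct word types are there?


Listing all tokens and tracking unique types:
  Token 1: 'broke' -> NEW (unique so far: 1)
  Token 2: 'table' -> NEW (unique so far: 2)
  Token 3: 'boy' -> NEW (unique so far: 3)
  Token 4: 'quietly' -> NEW (unique so far: 4)
  Token 5: 'horse' -> NEW (unique so far: 5)
  Token 6: 'dances' -> NEW (unique so far: 6)
  Token 7: 'quick' -> NEW (unique so far: 7)
  Token 8: 'fox' -> NEW (unique so far: 8)
  Token 9: 'warm' -> NEW (unique so far: 9)
  Token 10: 'below' -> NEW (unique so far: 10)
  Token 11: 'rabbit' -> NEW (unique so far: 11)
  Token 12: 'quiet' -> NEW (unique so far: 12)
Unique types: ('below', 'boy', 'broke', 'dances', 'fox', 'horse', 'quick', 'quiet', 'quietly', 'rabbit', 'table', 'warm')
Vocabulary size: 12

12


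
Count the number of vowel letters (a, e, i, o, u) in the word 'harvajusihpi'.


Scanning each character of 'harvajusihpi':
  Position 1: 'h' -> consonant (running count: 0)
  Position 2: 'a' -> vowel (running count: 1)
  Position 3: 'r' -> consonant (running count: 1)
  Position 4: 'v' -> consonant (running count: 1)
  Position 5: 'a' -> vowel (running count: 2)
  Position 6: 'j' -> consonant (running count: 2)
  Position 7: 'u' -> vowel (running count: 3)
  Position 8: 's' -> consonant (running count: 3)
  Position 9: 'i' -> vowel (running count: 4)
  Position 10: 'h' -> consonant (running count: 4)
  Position 11: 'p' -> consonant (running count: 4)
  Position 12: 'i' -> vowel (running count: 5)
Total vowels: 5

5


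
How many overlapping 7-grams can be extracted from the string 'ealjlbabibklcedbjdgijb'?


String 'ealjlbabibklcedbjdgijb' has length L = 22.
Number of overlapping n-grams = L - n + 1
Substituting: 22 - 7 + 1 = 16

16


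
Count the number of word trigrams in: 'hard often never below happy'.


Word trigrams from [5] words:
  Trigram 1: (hard often never)
  Trigram 2: (often never below)
  Trigram 3: (never below happy)
Total word trigrams: 5 - 2 = 3

3


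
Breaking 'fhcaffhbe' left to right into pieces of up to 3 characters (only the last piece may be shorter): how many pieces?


'fhcaffhbe' has 9 characters.
Chunking with max size 3:
  Chunk 1: 'fhc' (positions 0-2)
  Chunk 2: 'aff' (positions 3-5)
  Chunk 3: 'hbe' (positions 6-8)
Total chunks: ceil(9 / 3) = 3

3


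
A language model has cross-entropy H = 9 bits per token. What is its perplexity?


Perplexity formula: PP = 2^H
H = 9
PP = 2^9
PP = 2^9 = 512

512


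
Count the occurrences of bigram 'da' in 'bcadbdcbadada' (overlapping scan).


Scanning 'bcadbdcbadada' for bigram 'da':
  Position 0: 'bc' -> no
  Position 1: 'ca' -> no
  Position 2: 'ad' -> no
  Position 3: 'db' -> no
  Position 4: 'bd' -> no
  Position 5: 'dc' -> no
  Position 6: 'cb' -> no
  Position 7: 'ba' -> no
  Position 8: 'ad' -> no
  Position 9: 'da' -> MATCH
  Position 10: 'ad' -> no
  Position 11: 'da' -> MATCH
Total matches: 2

2


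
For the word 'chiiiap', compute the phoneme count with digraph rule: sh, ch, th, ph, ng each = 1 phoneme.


Parsing 'chiiiap' greedily, digraphs first:
  'ch' -> digraph (1 consonant phoneme) (phonemes so far: 1)
  'i' -> vowel phoneme (phonemes so far: 2)
  'i' -> vowel phoneme (phonemes so far: 3)
  'i' -> vowel phoneme (phonemes so far: 4)
  'a' -> vowel phoneme (phonemes so far: 5)
  'p' -> consonant phoneme (phonemes so far: 6)
Total phonemes: 6

6


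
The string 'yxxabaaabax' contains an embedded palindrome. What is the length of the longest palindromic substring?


Scanning 'yxxabaaabax' for palindromic substrings.
Substring at positions 2-10: 'xabaaabax'.
Check: reverse('xabaaabax') = 'xabaaabax' -> palindrome confirmed.
Neighbouring characters ('x' / '-') break symmetry, so it cannot extend further.
No longer palindromic substring exists; longest length = 9

9


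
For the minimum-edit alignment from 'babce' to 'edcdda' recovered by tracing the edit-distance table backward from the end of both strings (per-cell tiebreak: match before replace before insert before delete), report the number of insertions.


Edit distance = 6. Backtracking from cell (5, 6) with preference match > replace > insert > delete,
then listing the resulting alignment 'babce' -> 'edcdda' left to right:
  Step 1: insert 'e' [insertion #1]
  Step 2: replace b->d
  Step 3: replace a->c
  Step 4: replace b->d
  Step 5: replace c->d
  Step 6: replace e->a
Total insertions: 1

1


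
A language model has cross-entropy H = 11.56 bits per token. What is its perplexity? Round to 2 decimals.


Perplexity formula: PP = 2^H
H = 11.56
PP = 2^11.56
Decompose: 2^11.56 = 2^11 * 2^0.56
2^11 = 2048, 2^0.56 ~ 1.4742692
PP ~ 2048 * 1.4742692 = 3019.3033216
Rounded to 2 decimals: 3019.30

3019.30


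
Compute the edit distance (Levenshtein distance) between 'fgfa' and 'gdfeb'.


Building DP table for s1='fgfa' (len 4) and s2='gdfeb' (len 5):
       g  d  f  e  b
    0  1  2  3  4  5
  f 1  1  2  2  3  4
  g 2  1  2  3  3  4
  f 3  2  2  2  3  4
  a 4  3  3  3  3  4
Edit distance = dp[4][5] = 4

4


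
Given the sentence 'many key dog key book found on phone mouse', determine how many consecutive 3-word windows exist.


Word trigrams from [9] words:
  Trigram 1: (many key dog)
  Trigram 2: (key dog key)
  Trigram 3: (dog key book)
  Trigram 4: (key book found)
  Trigram 5: (book found on)
  Trigram 6: (found on phone)
  Trigram 7: (on phone mouse)
Total word trigrams: 9 - 2 = 7

7


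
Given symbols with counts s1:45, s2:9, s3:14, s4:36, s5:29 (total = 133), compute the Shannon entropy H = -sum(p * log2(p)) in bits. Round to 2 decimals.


Computing entropy H = -sum(p_i * log2(p_i)):
  s1: p = 45/133 = 0.3383, -p*log2(p) = 0.5290
  s2: p = 9/133 = 0.0677, -p*log2(p) = 0.2629
  s3: p = 14/133 = 0.1053, -p*log2(p) = 0.3419
  s4: p = 36/133 = 0.2707, -p*log2(p) = 0.5103
  s5: p = 29/133 = 0.2180, -p*log2(p) = 0.4791
H = sum of terms = 2.1232
Rounded to 2 decimals: 2.12

2.12


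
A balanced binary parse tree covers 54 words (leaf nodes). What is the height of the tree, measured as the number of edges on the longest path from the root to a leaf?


In a balanced binary tree with n leaves the deepest leaf is ceil(log2(n)) edges below the root.
log2(54) = 5.7549
ceil(5.7549) = 6
height (edges) = 6

6


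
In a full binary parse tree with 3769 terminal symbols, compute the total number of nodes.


Leaf nodes (terminals): 3769
Internal nodes = n - 1 = 3769 - 1 = 3768
Total = leaves + internal = 3769 + 3768 = 7537

7537


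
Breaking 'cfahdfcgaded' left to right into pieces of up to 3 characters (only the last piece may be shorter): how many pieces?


'cfahdfcgaded' has 12 characters.
Chunking with max size 3:
  Chunk 1: 'cfa' (positions 0-2)
  Chunk 2: 'hdf' (positions 3-5)
  Chunk 3: 'cga' (positions 6-8)
  Chunk 4: 'ded' (positions 9-11)
Total chunks: ceil(12 / 3) = 4

4


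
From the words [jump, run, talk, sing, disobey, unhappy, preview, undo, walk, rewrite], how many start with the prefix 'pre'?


Checking each word for prefix 'pre':
  'jump' -> no (count: 0)
  'run' -> no (count: 0)
  'talk' -> no (count: 0)
  'sing' -> no (count: 0)
  'disobey' -> no (count: 0)
  'unhappy' -> no (count: 0)
  'preview' -> YES, starts with 'pre' (count: 1)
  'undo' -> no (count: 1)
  'walk' -> no (count: 1)
  'rewrite' -> no (count: 1)
Total with prefix 'pre': 1

1


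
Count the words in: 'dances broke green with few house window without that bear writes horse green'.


Counting words by splitting on spaces:
  Word 1: 'dances'
  Word 2: 'broke'
  Word 3: 'green'
  Word 4: 'with'
  Word 5: 'few'
  Word 6: 'house'
  Word 7: 'window'
  Word 8: 'without'
  Word 9: 'that'
  Word 10: 'bear'
  Word 11: 'writes'
  Word 12: 'horse'
  Word 13: 'green'
Total words: 13

13


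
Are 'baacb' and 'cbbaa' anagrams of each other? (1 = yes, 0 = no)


Sort characters of 'baacb': 'aabbc'
Sort characters of 'cbbaa': 'aabbc'
Sorted forms match -> they ARE anagrams
Result: 1

1


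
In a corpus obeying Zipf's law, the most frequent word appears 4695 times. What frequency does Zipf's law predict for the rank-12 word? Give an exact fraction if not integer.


Zipf's law: freq(rank) = f1 / rank
f1 = 4695, rank = 12
freq = 4695 / 12
GCD(4695, 12) = 3
Simplified: 1565/4

1565/4


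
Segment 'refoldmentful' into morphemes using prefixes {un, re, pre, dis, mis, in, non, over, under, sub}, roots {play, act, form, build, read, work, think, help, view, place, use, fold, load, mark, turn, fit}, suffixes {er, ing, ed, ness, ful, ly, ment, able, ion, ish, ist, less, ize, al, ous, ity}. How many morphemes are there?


Segmenting 'refoldmentful' against the inventory:
  're' -> prefix (morpheme 1)
  'fold' -> root (morpheme 2)
  'ment' -> suffix (morpheme 3)
  'ful' -> suffix (morpheme 4)
Total morphemes: 4

4


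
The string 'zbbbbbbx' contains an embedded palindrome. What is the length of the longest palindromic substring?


Scanning 'zbbbbbbx' for palindromic substrings.
Substring at positions 1-6: 'bbbbbb'.
Check: reverse('bbbbbb') = 'bbbbbb' -> palindrome confirmed.
Neighbouring characters ('z' / 'x') break symmetry, so it cannot extend further.
No longer palindromic substring exists; longest length = 6

6


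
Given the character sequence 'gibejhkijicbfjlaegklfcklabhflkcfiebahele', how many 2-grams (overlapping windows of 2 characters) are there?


String 'gibejhkijicbfjlaegklfcklabhflkcfiebahele' has length L = 40.
Number of overlapping n-grams = L - n + 1
Substituting: 40 - 2 + 1 = 39

39


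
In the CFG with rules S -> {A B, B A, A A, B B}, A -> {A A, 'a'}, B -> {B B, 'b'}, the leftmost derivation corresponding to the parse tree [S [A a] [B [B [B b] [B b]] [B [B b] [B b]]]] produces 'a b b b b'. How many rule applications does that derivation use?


Every bracketed nonterminal node [X ...] in the tree is produced by exactly one rule application.
Reading the tree off as a leftmost derivation:
  Step 1: S  =>  A B   (applied S -> A B)
  Step 2: A B  =>  a B   (applied A -> a)
  Step 3: a B  =>  a B B   (applied B -> B B)
  Step 4: a B B  =>  a B B B   (applied B -> B B)
  Step 5: a B B B  =>  a b B B   (applied B -> b)
  Step 6: a b B B  =>  a b b B   (applied B -> b)
  Step 7: a b b B  =>  a b b B B   (applied B -> B B)
  Step 8: a b b B B  =>  a b b b B   (applied B -> b)
  Step 9: a b b b B  =>  a b b b b   (applied B -> b)
Final yield: a b b b b
Total rewrite steps: 9

9


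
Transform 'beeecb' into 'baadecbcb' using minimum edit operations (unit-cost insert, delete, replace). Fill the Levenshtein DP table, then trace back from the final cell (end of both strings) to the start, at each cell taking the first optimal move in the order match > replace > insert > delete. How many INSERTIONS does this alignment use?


Edit distance = 5. Backtracking from cell (6, 9) with preference match > replace > insert > delete,
then listing the resulting alignment 'beeecb' -> 'baadecbcb' left to right:
  Step 1: keep 'b'
  Step 2: insert 'a' [insertion #1]
  Step 3: insert 'a' [insertion #2]
  Step 4: insert 'd' [insertion #3]
  Step 5: keep 'e'
  Step 6: replace e->c
  Step 7: replace e->b
  Step 8: keep 'c'
  Step 9: keep 'b'
Total insertions: 3

3


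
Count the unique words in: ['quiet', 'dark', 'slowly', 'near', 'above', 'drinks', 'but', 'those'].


Listing all tokens and tracking unique types:
  Token 1: 'quiet' -> NEW (unique so far: 1)
  Token 2: 'dark' -> NEW (unique so far: 2)
  Token 3: 'slowly' -> NEW (unique so far: 3)
  Token 4: 'near' -> NEW (unique so far: 4)
  Token 5: 'above' -> NEW (unique so far: 5)
  Token 6: 'drinks' -> NEW (unique so far: 6)
  Token 7: 'but' -> NEW (unique so far: 7)
  Token 8: 'those' -> NEW (unique so far: 8)
Unique types: ('above', 'but', 'dark', 'drinks', 'near', 'quiet', 'slowly', 'those')
Vocabulary size: 8

8


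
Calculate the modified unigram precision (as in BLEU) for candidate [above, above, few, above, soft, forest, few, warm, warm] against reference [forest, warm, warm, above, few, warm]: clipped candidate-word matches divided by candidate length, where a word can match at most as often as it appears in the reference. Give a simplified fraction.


Reference word counts: {'above': 1, 'few': 1, 'forest': 1, 'warm': 3}
Checking each candidate word (with clipping):
  'above' -> in reference (ref count 1, used 1/1) -> match (matches: 1)
  'above' -> ref count 1 already used up (1/1) -> clipped, no match (matches: 1)
  'few' -> in reference (ref count 1, used 1/1) -> match (matches: 2)
  'above' -> ref count 1 already used up (1/1) -> clipped, no match (matches: 2)
  'soft' -> not in reference -> no match (matches: 2)
  'forest' -> in reference (ref count 1, used 1/1) -> match (matches: 3)
  'few' -> ref count 1 already used up (1/1) -> clipped, no match (matches: 3)
  'warm' -> in reference (ref count 3, used 1/3) -> match (matches: 4)
  'warm' -> in reference (ref count 3, used 2/3) -> match (matches: 5)
Clipped matches: 5, Candidate length: 9
Precision = 5/9

5/9


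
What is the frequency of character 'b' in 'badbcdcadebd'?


Scanning 'badbcdcadebd' for 'b':
  Position 0: 'b' -> MATCH (count: 1)
  Position 3: 'b' -> MATCH (count: 2)
  Position 10: 'b' -> MATCH (count: 3)
Total occurrences of 'b': 3

3


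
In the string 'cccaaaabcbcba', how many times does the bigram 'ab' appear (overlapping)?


Scanning 'cccaaaabcbcba' for bigram 'ab':
  Position 0: 'cc' -> no
  Position 1: 'cc' -> no
  Position 2: 'ca' -> no
  Position 3: 'aa' -> no
  Position 4: 'aa' -> no
  Position 5: 'aa' -> no
  Position 6: 'ab' -> MATCH
  Position 7: 'bc' -> no
  Position 8: 'cb' -> no
  Position 9: 'bc' -> no
  Position 10: 'cb' -> no
  Position 11: 'ba' -> no
Total matches: 1

1


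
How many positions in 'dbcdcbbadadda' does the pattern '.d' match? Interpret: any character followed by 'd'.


Pattern: .d means any character followed by 'd'.
Scanning 'dbcdcbbadadda' position-by-position:
  Pos 0: window 'db' -> no
  Pos 1: window 'bc' -> no
  Pos 2: window 'cd' -> MATCH
  Pos 3: window 'dc' -> no
  Pos 4: window 'cb' -> no
  Pos 5: window 'bb' -> no
  Pos 6: window 'ba' -> no
  Pos 7: window 'ad' -> MATCH
  Pos 8: window 'da' -> no
  Pos 9: window 'ad' -> MATCH
  Pos 10: window 'dd' -> MATCH
  Pos 11: window 'da' -> no
  Pos 12: window 'a' -> no
Total matches: 4

4


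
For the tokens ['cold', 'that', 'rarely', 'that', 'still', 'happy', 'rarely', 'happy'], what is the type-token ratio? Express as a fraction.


Tokens: 8
Unique types: ('cold', 'happy', 'rarely', 'still', 'that') = 5
TTR = 5/8
Already in lowest terms.

5/8


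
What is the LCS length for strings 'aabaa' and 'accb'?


DP table for LCS of 'aabaa' and 'accb':
       a  c  c  b
    0  0  0  0  0
  a 0  1  1  1  1
  a 0  1  1  1  1
  b 0  1  1  1  2
  a 0  1  1  1  2
  a 0  1  1  1  2
LCS: 'ab'
LCS length = 2

2


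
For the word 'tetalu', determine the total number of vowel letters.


Scanning each character of 'tetalu':
  Position 1: 't' -> consonant (running count: 0)
  Position 2: 'e' -> vowel (running count: 1)
  Position 3: 't' -> consonant (running count: 1)
  Position 4: 'a' -> vowel (running count: 2)
  Position 5: 'l' -> consonant (running count: 2)
  Position 6: 'u' -> vowel (running count: 3)
Total vowels: 3

3


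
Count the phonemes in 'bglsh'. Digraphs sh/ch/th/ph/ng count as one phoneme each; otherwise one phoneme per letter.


Parsing 'bglsh' greedily, digraphs first:
  'b' -> consonant phoneme (phonemes so far: 1)
  'g' -> consonant phoneme (phonemes so far: 2)
  'l' -> consonant phoneme (phonemes so far: 3)
  'sh' -> digraph (1 consonant phoneme) (phonemes so far: 4)
Total phonemes: 4

4


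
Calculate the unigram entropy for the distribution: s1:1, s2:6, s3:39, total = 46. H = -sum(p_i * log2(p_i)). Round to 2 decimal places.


Computing entropy H = -sum(p_i * log2(p_i)):
  s1: p = 1/46 = 0.0217, -p*log2(p) = 0.1201
  s2: p = 6/46 = 0.1304, -p*log2(p) = 0.3833
  s3: p = 39/46 = 0.8478, -p*log2(p) = 0.2019
H = sum of terms = 0.7053
Rounded to 2 decimals: 0.71

0.71


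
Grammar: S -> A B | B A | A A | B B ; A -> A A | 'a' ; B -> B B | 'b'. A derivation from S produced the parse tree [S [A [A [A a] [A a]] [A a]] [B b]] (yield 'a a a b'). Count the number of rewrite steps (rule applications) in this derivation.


Every bracketed nonterminal node [X ...] in the tree is produced by exactly one rule application.
Reading the tree off as a leftmost derivation:
  Step 1: S  =>  A B   (applied S -> A B)
  Step 2: A B  =>  A A B   (applied A -> A A)
  Step 3: A A B  =>  A A A B   (applied A -> A A)
  Step 4: A A A B  =>  a A A B   (applied A -> a)
  Step 5: a A A B  =>  a a A B   (applied A -> a)
  Step 6: a a A B  =>  a a a B   (applied A -> a)
  Step 7: a a a B  =>  a a a b   (applied B -> b)
Final yield: a a a b
Total rewrite steps: 7

7


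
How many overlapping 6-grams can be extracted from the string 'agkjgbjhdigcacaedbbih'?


String 'agkjgbjhdigcacaedbbih' has length L = 21.
Number of overlapping n-grams = L - n + 1
Substituting: 21 - 6 + 1 = 16

16


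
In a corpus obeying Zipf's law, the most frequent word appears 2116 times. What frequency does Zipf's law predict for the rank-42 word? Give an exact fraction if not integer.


Zipf's law: freq(rank) = f1 / rank
f1 = 2116, rank = 42
freq = 2116 / 42
GCD(2116, 42) = 2
Simplified: 1058/21

1058/21


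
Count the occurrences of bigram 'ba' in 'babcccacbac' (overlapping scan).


Scanning 'babcccacbac' for bigram 'ba':
  Position 0: 'ba' -> MATCH
  Position 1: 'ab' -> no
  Position 2: 'bc' -> no
  Position 3: 'cc' -> no
  Position 4: 'cc' -> no
  Position 5: 'ca' -> no
  Position 6: 'ac' -> no
  Position 7: 'cb' -> no
  Position 8: 'ba' -> MATCH
  Position 9: 'ac' -> no
Total matches: 2

2


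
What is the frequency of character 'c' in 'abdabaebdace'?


Scanning 'abdabaebdace' for 'c':
  Position 10: 'c' -> MATCH (count: 1)
Total occurrences of 'c': 1

1


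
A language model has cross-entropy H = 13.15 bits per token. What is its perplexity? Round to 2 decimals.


Perplexity formula: PP = 2^H
H = 13.15
PP = 2^13.15
Decompose: 2^13.15 = 2^13 * 2^0.15
2^13 = 8192, 2^0.15 ~ 1.1095695
PP ~ 8192 * 1.1095695 = 9089.5933440
Rounded to 2 decimals: 9089.59

9089.59


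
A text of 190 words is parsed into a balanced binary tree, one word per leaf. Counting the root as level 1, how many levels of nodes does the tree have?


In a balanced binary tree with n leaves the deepest leaf is ceil(log2(n)) edges below the root,
so counting node levels inclusive of root and leaves gives ceil(log2(n)) + 1 levels.
log2(190) = 7.5699
ceil(7.5699) = 8
levels = 8 + 1 = 9

9


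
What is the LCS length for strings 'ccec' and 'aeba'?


DP table for LCS of 'ccec' and 'aeba':
       a  e  b  a
    0  0  0  0  0
  c 0  0  0  0  0
  c 0  0  0  0  0
  e 0  0  1  1  1
  c 0  0  1  1  1
LCS: 'e'
LCS length = 1

1


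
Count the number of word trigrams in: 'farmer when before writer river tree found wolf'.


Word trigrams from [8] words:
  Trigram 1: (farmer when before)
  Trigram 2: (when before writer)
  Trigram 3: (before writer river)
  Trigram 4: (writer river tree)
  Trigram 5: (river tree found)
  Trigram 6: (tree found wolf)
Total word trigrams: 8 - 2 = 6

6


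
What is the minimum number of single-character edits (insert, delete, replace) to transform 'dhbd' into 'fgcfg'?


Building DP table for s1='dhbd' (len 4) and s2='fgcfg' (len 5):
       f  g  c  f  g
    0  1  2  3  4  5
  d 1  1  2  3  4  5
  h 2  2  2  3  4  5
  b 3  3  3  3  4  5
  d 4  4  4  4  4  5
Edit distance = dp[4][5] = 5

5


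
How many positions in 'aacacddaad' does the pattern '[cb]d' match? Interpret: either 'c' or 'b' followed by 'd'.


Pattern: [cb]d means either 'c' or 'b' followed by 'd'.
Scanning 'aacacddaad' position-by-position:
  Pos 0: window 'aa' -> no
  Pos 1: window 'ac' -> no
  Pos 2: window 'ca' -> no
  Pos 3: window 'ac' -> no
  Pos 4: window 'cd' -> MATCH
  Pos 5: window 'dd' -> no
  Pos 6: window 'da' -> no
  Pos 7: window 'aa' -> no
  Pos 8: window 'ad' -> no
  Pos 9: window 'd' -> no
Total matches: 1

1


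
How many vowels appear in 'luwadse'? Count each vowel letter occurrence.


Scanning each character of 'luwadse':
  Position 1: 'l' -> consonant (running count: 0)
  Position 2: 'u' -> vowel (running count: 1)
  Position 3: 'w' -> consonant (running count: 1)
  Position 4: 'a' -> vowel (running count: 2)
  Position 5: 'd' -> consonant (running count: 2)
  Position 6: 's' -> consonant (running count: 2)
  Position 7: 'e' -> vowel (running count: 3)
Total vowels: 3

3


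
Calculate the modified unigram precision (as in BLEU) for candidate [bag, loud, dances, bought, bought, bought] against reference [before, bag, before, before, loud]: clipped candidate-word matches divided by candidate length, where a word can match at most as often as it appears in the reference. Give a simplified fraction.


Reference word counts: {'bag': 1, 'before': 3, 'loud': 1}
Checking each candidate word (with clipping):
  'bag' -> in reference (ref count 1, used 1/1) -> match (matches: 1)
  'loud' -> in reference (ref count 1, used 1/1) -> match (matches: 2)
  'dances' -> not in reference -> no match (matches: 2)
  'bought' -> not in reference -> no match (matches: 2)
  'bought' -> not in reference -> no match (matches: 2)
  'bought' -> not in reference -> no match (matches: 2)
Clipped matches: 2, Candidate length: 6
Precision = 2/6 = 1/3

1/3


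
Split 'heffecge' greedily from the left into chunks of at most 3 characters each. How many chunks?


'heffecge' has 8 characters.
Chunking with max size 3:
  Chunk 1: 'hef' (positions 0-2)
  Chunk 2: 'fec' (positions 3-5)
  Chunk 3: 'ge' (positions 6-7)
Total chunks: ceil(8 / 3) = 3

3


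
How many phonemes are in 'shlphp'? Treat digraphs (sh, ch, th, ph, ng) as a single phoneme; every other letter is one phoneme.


Parsing 'shlphp' greedily, digraphs first:
  'sh' -> digraph (1 consonant phoneme) (phonemes so far: 1)
  'l' -> consonant phoneme (phonemes so far: 2)
  'ph' -> digraph (1 consonant phoneme) (phonemes so far: 3)
  'p' -> consonant phoneme (phonemes so far: 4)
Total phonemes: 4

4


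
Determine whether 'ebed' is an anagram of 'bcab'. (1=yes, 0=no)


Sort characters of 'ebed': 'bdee'
Sort characters of 'bcab': 'abbc'
Sorted forms differ -> they are NOT anagrams
Result: 0

0


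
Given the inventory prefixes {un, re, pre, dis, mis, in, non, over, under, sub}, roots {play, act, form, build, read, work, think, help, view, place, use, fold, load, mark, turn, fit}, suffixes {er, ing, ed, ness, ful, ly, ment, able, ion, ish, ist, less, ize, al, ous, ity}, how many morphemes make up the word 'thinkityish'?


Segmenting 'thinkityish' against the inventory:
  'think' -> root (morpheme 1)
  'ity' -> suffix (morpheme 2)
  'ish' -> suffix (morpheme 3)
Total morphemes: 3

3


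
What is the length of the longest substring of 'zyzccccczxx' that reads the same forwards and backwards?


Scanning 'zyzccccczxx' for palindromic substrings.
Substring at positions 2-8: 'zcccccz'.
Check: reverse('zcccccz') = 'zcccccz' -> palindrome confirmed.
Neighbouring characters ('y' / 'x') break symmetry, so it cannot extend further.
No longer palindromic substring exists; longest length = 7

7


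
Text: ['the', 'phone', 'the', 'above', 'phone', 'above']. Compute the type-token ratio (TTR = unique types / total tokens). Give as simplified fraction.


Tokens: 6
Unique types: ('above', 'phone', 'the') = 3
TTR = 3/6
Simplify: divide both by 3 -> 1/2
TTR = 1/2

1/2


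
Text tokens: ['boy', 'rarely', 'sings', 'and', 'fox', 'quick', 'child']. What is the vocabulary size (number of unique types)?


Listing all tokens and tracking unique types:
  Token 1: 'boy' -> NEW (unique so far: 1)
  Token 2: 'rarely' -> NEW (unique so far: 2)
  Token 3: 'sings' -> NEW (unique so far: 3)
  Token 4: 'and' -> NEW (unique so far: 4)
  Token 5: 'fox' -> NEW (unique so far: 5)
  Token 6: 'quick' -> NEW (unique so far: 6)
  Token 7: 'child' -> NEW (unique so far: 7)
Unique types: ('and', 'boy', 'child', 'fox', 'quick', 'rarely', 'sings')
Vocabulary size: 7

7


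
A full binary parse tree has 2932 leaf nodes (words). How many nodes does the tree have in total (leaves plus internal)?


Leaf nodes (terminals): 2932
Internal nodes = n - 1 = 2932 - 1 = 2931
Total = leaves + internal = 2932 + 2931 = 5863

5863


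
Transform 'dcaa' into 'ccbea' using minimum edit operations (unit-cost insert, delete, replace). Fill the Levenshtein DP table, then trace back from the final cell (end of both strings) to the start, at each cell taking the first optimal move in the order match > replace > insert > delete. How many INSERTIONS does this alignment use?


Edit distance = 3. Backtracking from cell (4, 5) with preference match > replace > insert > delete,
then listing the resulting alignment 'dcaa' -> 'ccbea' left to right:
  Step 1: replace d->c
  Step 2: keep 'c'
  Step 3: insert 'b' [insertion #1]
  Step 4: replace a->e
  Step 5: keep 'a'
Total insertions: 1

1


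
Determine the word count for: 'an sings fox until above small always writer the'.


Counting words by splitting on spaces:
  Word 1: 'an'
  Word 2: 'sings'
  Word 3: 'fox'
  Word 4: 'until'
  Word 5: 'above'
  Word 6: 'small'
  Word 7: 'always'
  Word 8: 'writer'
  Word 9: 'the'
Total words: 9

9


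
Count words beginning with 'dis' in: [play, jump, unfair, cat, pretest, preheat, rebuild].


Checking each word for prefix 'dis':
  'play' -> no (count: 0)
  'jump' -> no (count: 0)
  'unfair' -> no (count: 0)
  'cat' -> no (count: 0)
  'pretest' -> no (count: 0)
  'preheat' -> no (count: 0)
  'rebuild' -> no (count: 0)
Total with prefix 'dis': 0

0


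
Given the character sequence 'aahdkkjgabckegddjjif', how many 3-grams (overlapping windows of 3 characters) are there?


String 'aahdkkjgabckegddjjif' has length L = 20.
Number of overlapping n-grams = L - n + 1
Substituting: 20 - 3 + 1 = 18

18


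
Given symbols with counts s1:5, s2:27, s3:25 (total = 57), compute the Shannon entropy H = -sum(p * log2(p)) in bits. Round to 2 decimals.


Computing entropy H = -sum(p_i * log2(p_i)):
  s1: p = 5/57 = 0.0877, -p*log2(p) = 0.3080
  s2: p = 27/57 = 0.4737, -p*log2(p) = 0.5106
  s3: p = 25/57 = 0.4386, -p*log2(p) = 0.5215
H = sum of terms = 1.3401
Rounded to 2 decimals: 1.34

1.34


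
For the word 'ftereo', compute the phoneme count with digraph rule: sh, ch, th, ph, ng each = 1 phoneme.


Parsing 'ftereo' greedily, digraphs first:
  'f' -> consonant phoneme (phonemes so far: 1)
  't' -> consonant phoneme (phonemes so far: 2)
  'e' -> vowel phoneme (phonemes so far: 3)
  'r' -> consonant phoneme (phonemes so far: 4)
  'e' -> vowel phoneme (phonemes so far: 5)
  'o' -> vowel phoneme (phonemes so far: 6)
Total phonemes: 6

6


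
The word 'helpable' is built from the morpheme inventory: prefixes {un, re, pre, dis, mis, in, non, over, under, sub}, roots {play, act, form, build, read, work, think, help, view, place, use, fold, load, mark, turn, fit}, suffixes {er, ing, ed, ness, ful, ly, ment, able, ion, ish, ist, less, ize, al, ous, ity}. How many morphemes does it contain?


Segmenting 'helpable' against the inventory:
  'help' -> root (morpheme 1)
  'able' -> suffix (morpheme 2)
Total morphemes: 2

2


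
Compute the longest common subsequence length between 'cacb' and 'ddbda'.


DP table for LCS of 'cacb' and 'ddbda':
       d  d  b  d  a
    0  0  0  0  0  0
  c 0  0  0  0  0  0
  a 0  0  0  0  0  1
  c 0  0  0  0  0  1
  b 0  0  0  1  1  1
LCS: 'a'
LCS length = 1

1


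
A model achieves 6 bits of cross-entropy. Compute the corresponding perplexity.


Perplexity formula: PP = 2^H
H = 6
PP = 2^6
Steps: 2^1 = 2, 2^2 = 4, 2^3 = 8, 2^4 = 16, 2^5 = 32, 2^6 = 64
PP = 64

64


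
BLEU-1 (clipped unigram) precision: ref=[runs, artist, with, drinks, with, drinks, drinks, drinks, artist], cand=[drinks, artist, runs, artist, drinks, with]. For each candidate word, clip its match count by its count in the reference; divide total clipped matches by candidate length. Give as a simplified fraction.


Reference word counts: {'artist': 2, 'drinks': 4, 'runs': 1, 'with': 2}
Checking each candidate word (with clipping):
  'drinks' -> in reference (ref count 4, used 1/4) -> match (matches: 1)
  'artist' -> in reference (ref count 2, used 1/2) -> match (matches: 2)
  'runs' -> in reference (ref count 1, used 1/1) -> match (matches: 3)
  'artist' -> in reference (ref count 2, used 2/2) -> match (matches: 4)
  'drinks' -> in reference (ref count 4, used 2/4) -> match (matches: 5)
  'with' -> in reference (ref count 2, used 1/2) -> match (matches: 6)
Clipped matches: 6, Candidate length: 6
Precision = 6/6 = 1

1


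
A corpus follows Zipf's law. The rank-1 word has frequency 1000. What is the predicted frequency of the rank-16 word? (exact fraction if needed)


Zipf's law: freq(rank) = f1 / rank
f1 = 1000, rank = 16
freq = 1000 / 16
GCD(1000, 16) = 8
Simplified: 125/2

125/2


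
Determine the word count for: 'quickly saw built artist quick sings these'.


Counting words by splitting on spaces:
  Word 1: 'quickly'
  Word 2: 'saw'
  Word 3: 'built'
  Word 4: 'artist'
  Word 5: 'quick'
  Word 6: 'sings'
  Word 7: 'these'
Total words: 7

7


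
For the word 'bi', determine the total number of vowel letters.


Scanning each character of 'bi':
  Position 1: 'b' -> consonant (running count: 0)
  Position 2: 'i' -> vowel (running count: 1)
Total vowels: 1

1


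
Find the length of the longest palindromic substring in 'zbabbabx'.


Scanning 'zbabbabx' for palindromic substrings.
Substring at positions 1-6: 'babbab'.
Check: reverse('babbab') = 'babbab' -> palindrome confirmed.
Neighbouring characters ('z' / 'x') break symmetry, so it cannot extend further.
No longer palindromic substring exists; longest length = 6

6
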